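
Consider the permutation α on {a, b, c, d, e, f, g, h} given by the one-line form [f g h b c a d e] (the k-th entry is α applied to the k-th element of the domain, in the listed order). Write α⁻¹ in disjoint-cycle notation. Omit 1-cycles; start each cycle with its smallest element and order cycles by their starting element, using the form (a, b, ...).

The cycle decomposition of α is (a, f)(b, g, d)(c, h, e).
The inverse reverses every cycle; in canonical form, α⁻¹ = (a, f)(b, d, g)(c, e, h).

(a, f)(b, d, g)(c, e, h)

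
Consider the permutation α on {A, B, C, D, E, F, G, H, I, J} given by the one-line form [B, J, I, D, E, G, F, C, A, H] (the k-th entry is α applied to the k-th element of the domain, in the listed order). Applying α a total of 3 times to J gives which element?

Tracing J → H → … returns to J after 6 steps, so J lies in a 6-cycle (A B J H C I).
Advancing 3 steps from J: J → H → C → I.

I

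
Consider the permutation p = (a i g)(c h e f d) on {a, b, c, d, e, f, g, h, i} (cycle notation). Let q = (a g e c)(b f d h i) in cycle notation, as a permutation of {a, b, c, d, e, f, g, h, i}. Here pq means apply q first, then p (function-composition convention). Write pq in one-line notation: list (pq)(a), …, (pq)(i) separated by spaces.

For each element, apply q then p: a → g → a; b → f → d; c → a → i; d → h → e; e → c → h; f → d → c; g → e → f; h → i → g; i → b → b.
So pq in one-line form is a d i e h c f g b.

a d i e h c f g b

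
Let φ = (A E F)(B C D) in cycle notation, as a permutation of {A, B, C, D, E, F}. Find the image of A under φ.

E

Within (A E F), A ↦ E.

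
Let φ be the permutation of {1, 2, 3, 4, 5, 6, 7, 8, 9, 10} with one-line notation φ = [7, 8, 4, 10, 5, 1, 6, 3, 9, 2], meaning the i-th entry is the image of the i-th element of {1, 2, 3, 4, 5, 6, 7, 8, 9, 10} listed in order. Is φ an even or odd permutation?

In disjoint-cycle form the cycle lengths are 5, 3, 1, 1.
A cycle is odd iff its length is even; φ has 0 even-length cycles, so sgn(φ) = (−1)^0 and φ is even.

even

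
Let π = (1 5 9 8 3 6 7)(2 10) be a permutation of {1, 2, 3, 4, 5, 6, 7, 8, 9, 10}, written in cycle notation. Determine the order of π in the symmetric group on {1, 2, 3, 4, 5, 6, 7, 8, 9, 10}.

The disjoint cycles have lengths 7, 2, 1.
Since disjoint cycles commute, ord(π) = lcm(7, 2) = 14.

14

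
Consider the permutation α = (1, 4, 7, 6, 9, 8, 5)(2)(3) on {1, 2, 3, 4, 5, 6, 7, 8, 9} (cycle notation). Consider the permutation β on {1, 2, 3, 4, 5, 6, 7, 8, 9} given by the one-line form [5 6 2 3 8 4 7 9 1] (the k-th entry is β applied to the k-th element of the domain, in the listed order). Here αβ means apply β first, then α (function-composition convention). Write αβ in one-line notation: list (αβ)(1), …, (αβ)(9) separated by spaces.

Chase each element through β then α: 1 → 5 → 1; 2 → 6 → 9; 3 → 2 → 2; 4 → 3 → 3; 5 → 8 → 5; 6 → 4 → 7; 7 → 7 → 6; 8 → 9 → 8; 9 → 1 → 4.
So αβ in one-line form is 1 9 2 3 5 7 6 8 4.

1 9 2 3 5 7 6 8 4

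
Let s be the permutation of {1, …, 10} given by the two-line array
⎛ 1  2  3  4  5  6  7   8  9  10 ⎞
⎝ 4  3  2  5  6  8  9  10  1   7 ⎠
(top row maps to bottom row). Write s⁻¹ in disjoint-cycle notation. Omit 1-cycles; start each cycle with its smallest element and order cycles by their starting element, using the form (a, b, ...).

The cycle decomposition of s is (1, 4, 5, 6, 8, 10, 7, 9)(2, 3).
The inverse reverses every cycle; in canonical form, s⁻¹ = (1, 9, 7, 10, 8, 6, 5, 4)(2, 3).

(1, 9, 7, 10, 8, 6, 5, 4)(2, 3)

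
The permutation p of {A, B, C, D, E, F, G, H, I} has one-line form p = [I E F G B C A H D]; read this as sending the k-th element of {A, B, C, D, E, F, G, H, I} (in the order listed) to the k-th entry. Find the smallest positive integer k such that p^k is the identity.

The disjoint-cycle form of p has cycle lengths 4, 2, 2, 1.
The order is lcm(4, 2, 2) = 4.

4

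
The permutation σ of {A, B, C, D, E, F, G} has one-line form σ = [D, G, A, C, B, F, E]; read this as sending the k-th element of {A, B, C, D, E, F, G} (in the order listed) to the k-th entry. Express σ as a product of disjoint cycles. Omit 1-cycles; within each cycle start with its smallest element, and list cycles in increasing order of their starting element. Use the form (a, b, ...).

(A, D, C)(B, G, E)

Iterating σ from A gives A → D → C → A; that is the 3-cycle (A, D, C).
Continuing from each remaining unvisited element yields (A, D, C)(B, G, E).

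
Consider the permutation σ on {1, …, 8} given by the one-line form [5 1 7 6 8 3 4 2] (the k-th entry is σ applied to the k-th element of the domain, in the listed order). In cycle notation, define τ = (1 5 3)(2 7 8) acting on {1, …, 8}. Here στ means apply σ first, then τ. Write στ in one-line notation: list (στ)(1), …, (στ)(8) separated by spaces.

(στ)(x) = τ(σ(x)). Computing each image: τ(σ(1)) = τ(5) = 3, τ(σ(2)) = τ(1) = 5, τ(σ(3)) = τ(7) = 8, τ(σ(4)) = τ(6) = 6, τ(σ(5)) = τ(8) = 2, τ(σ(6)) = τ(3) = 1, τ(σ(7)) = τ(4) = 4, τ(σ(8)) = τ(2) = 7.
Hence στ = [3 5 8 6 2 1 4 7].

3 5 8 6 2 1 4 7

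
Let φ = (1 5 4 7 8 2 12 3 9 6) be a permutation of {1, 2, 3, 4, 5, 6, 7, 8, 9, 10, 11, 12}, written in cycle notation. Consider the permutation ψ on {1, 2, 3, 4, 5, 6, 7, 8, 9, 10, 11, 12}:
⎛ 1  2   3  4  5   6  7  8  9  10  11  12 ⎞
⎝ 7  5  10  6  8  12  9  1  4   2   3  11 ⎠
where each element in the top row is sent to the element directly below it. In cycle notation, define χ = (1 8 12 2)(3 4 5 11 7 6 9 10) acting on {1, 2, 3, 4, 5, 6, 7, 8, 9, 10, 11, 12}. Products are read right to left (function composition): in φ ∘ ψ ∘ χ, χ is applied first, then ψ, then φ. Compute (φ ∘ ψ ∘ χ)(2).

Apply the permutations in order: χ(2) = 1, then ψ(1) = 7, then φ(7) = 8. So (φ ∘ ψ ∘ χ)(2) = 8.

8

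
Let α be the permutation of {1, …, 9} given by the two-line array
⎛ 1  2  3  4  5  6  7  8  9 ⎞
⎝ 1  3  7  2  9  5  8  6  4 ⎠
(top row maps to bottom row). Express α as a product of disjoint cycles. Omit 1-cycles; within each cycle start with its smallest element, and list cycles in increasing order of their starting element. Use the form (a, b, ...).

Start at 2 and follow images: 2 → 3 → 7 → 8 → 6 → 5 → 9 → 4 → 2, giving the cycle (2, 3, 7, 8, 6, 5, 9, 4).
Continuing from each remaining unvisited element yields (2, 3, 7, 8, 6, 5, 9, 4).

(2, 3, 7, 8, 6, 5, 9, 4)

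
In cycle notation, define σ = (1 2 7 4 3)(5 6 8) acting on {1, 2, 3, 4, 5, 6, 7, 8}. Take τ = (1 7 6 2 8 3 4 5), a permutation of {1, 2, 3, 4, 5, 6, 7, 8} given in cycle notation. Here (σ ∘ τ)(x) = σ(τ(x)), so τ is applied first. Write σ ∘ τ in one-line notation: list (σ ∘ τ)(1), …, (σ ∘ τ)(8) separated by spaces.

4 5 3 6 2 7 8 1

Chase each element through τ then σ: 1 → 7 → 4; 2 → 8 → 5; 3 → 4 → 3; 4 → 5 → 6; 5 → 1 → 2; 6 → 2 → 7; 7 → 6 → 8; 8 → 3 → 1.
So σ ∘ τ in one-line form is 4 5 3 6 2 7 8 1.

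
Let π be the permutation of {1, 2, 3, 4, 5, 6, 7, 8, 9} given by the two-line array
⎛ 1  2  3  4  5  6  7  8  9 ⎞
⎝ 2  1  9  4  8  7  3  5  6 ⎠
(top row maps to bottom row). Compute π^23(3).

Tracing 3 → 9 → … returns to 3 after 4 steps, so 3 lies in a 4-cycle (3, 9, 6, 7).
Powers repeat with period 4 on this cycle, and 23 mod 4 = 3, so π^23(3) = π^3(3).
Advancing 3 steps from 3: 3 → 9 → 6 → 7.

7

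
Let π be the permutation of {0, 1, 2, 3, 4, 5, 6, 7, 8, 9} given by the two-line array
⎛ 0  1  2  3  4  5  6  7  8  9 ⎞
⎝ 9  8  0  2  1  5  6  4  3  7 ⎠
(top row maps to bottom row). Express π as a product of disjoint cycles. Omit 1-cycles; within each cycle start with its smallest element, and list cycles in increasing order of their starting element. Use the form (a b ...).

From 0: 0 → 9 → 7 → 4 → 1 → 8 → 3 → 2 → 0, closing the cycle (0 9 7 4 1 8 3 2).
Continuing from each remaining unvisited element yields (0 9 7 4 1 8 3 2).

(0 9 7 4 1 8 3 2)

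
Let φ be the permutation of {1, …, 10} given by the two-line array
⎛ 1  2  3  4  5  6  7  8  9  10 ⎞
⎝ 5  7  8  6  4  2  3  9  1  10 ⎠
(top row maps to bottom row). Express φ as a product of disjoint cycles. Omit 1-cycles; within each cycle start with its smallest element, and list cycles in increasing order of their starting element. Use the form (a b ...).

From 1: 1 → 5 → 4 → 6 → 2 → 7 → 3 → 8 → 9 → 1, closing the cycle (1 5 4 6 2 7 3 8 9).
Continuing from each remaining unvisited element yields (1 5 4 6 2 7 3 8 9).

(1 5 4 6 2 7 3 8 9)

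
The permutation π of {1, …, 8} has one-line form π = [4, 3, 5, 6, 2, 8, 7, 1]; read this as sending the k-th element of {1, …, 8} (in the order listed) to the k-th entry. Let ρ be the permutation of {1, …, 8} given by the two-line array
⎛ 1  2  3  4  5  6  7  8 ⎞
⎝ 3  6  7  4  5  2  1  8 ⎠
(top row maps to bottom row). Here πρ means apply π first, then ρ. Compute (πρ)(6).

π(6) = 8, then ρ(8) = 8; composing gives (πρ)(6) = 8.

8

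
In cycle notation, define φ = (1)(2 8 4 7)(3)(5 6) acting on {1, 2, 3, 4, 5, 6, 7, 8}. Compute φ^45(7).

7 lies in the 4-cycle (2 8 4 7).
On a 4-cycle, φ^4 is the identity, so φ^45 = φ^1 there (45 ≡ 1 mod 4).
Stepping 1 place around the cycle: 7 → 2.

2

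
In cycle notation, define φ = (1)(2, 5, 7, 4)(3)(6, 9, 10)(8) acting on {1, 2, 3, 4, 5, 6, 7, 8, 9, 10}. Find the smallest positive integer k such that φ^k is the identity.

The disjoint cycles have lengths 4, 3, 1, 1, 1.
Since disjoint cycles commute, ord(φ) = lcm(4, 3) = 12.

12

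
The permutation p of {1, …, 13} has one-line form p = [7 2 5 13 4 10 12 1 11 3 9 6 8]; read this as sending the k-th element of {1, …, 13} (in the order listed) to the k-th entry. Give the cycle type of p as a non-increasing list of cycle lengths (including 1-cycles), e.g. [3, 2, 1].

[10, 2, 1]

The disjoint cycles are (1, 7, 12, 6, 10, 3, 5, 4, 13, 8)(2)(9, 11), with lengths 10, 2, 1 in non-increasing order.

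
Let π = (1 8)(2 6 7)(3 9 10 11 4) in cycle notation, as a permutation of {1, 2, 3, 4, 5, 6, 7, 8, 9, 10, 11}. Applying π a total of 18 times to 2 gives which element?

2 lies in the 3-cycle (2 6 7).
Since the cycle has length 3, π^18 acts on it the same as π^0 (18 mod 3 = 0).
So π^18(2) = 2.

2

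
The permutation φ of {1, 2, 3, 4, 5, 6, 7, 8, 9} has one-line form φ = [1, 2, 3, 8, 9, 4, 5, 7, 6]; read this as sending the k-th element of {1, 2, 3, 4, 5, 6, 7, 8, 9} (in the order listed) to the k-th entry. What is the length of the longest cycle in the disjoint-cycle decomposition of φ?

6

Decomposing into disjoint cycles gives (4 8 7 5 9 6); the longest has length 6.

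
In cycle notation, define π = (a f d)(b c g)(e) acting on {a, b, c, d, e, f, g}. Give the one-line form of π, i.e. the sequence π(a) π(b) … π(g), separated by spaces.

Image by image: a↦f, b↦c, c↦g, d↦a, e↦e, f↦d, g↦b.
Listing these in domain order gives f c g a e d b.

f c g a e d b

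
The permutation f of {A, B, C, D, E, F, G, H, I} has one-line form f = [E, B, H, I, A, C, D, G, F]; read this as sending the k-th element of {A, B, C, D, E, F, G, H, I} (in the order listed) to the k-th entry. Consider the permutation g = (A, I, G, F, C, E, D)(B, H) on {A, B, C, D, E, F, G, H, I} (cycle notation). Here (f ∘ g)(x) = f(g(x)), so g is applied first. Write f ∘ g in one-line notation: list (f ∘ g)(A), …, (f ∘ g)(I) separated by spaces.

(f ∘ g)(x) = f(g(x)). Computing each image: f(g(A)) = f(I) = F, f(g(B)) = f(H) = G, f(g(C)) = f(E) = A, f(g(D)) = f(A) = E, f(g(E)) = f(D) = I, f(g(F)) = f(C) = H, f(g(G)) = f(F) = C, f(g(H)) = f(B) = B, f(g(I)) = f(G) = D.
Hence f ∘ g = [F G A E I H C B D].

F G A E I H C B D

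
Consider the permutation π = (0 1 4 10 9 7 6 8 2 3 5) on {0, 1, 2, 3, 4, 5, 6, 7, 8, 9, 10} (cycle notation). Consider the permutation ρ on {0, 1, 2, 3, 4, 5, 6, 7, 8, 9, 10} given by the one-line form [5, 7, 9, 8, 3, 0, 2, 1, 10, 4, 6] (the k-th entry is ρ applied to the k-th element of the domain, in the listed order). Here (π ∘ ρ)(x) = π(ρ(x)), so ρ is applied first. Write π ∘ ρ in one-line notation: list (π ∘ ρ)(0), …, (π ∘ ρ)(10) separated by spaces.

0 6 7 2 5 1 3 4 9 10 8

(π ∘ ρ)(x) = π(ρ(x)). Computing each image: π(ρ(0)) = π(5) = 0, π(ρ(1)) = π(7) = 6, π(ρ(2)) = π(9) = 7, π(ρ(3)) = π(8) = 2, π(ρ(4)) = π(3) = 5, π(ρ(5)) = π(0) = 1, π(ρ(6)) = π(2) = 3, π(ρ(7)) = π(1) = 4, π(ρ(8)) = π(10) = 9, π(ρ(9)) = π(4) = 10, π(ρ(10)) = π(6) = 8.
Hence π ∘ ρ = [0 6 7 2 5 1 3 4 9 10 8].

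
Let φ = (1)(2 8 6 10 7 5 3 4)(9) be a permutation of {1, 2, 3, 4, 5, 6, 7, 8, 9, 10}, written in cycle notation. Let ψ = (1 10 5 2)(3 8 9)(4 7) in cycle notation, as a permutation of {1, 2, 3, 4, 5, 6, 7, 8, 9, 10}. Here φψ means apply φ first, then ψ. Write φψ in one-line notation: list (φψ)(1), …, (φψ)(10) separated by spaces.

(φψ)(x) = ψ(φ(x)). Computing each image: ψ(φ(1)) = ψ(1) = 10, ψ(φ(2)) = ψ(8) = 9, ψ(φ(3)) = ψ(4) = 7, ψ(φ(4)) = ψ(2) = 1, ψ(φ(5)) = ψ(3) = 8, ψ(φ(6)) = ψ(10) = 5, ψ(φ(7)) = ψ(5) = 2, ψ(φ(8)) = ψ(6) = 6, ψ(φ(9)) = ψ(9) = 3, ψ(φ(10)) = ψ(7) = 4.
Hence φψ = [10 9 7 1 8 5 2 6 3 4].

10 9 7 1 8 5 2 6 3 4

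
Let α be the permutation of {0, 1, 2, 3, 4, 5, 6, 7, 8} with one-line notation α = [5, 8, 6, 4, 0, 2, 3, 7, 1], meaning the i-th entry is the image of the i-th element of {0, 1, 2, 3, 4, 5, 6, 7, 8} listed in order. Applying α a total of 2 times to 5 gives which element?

Tracing 5 → 2 → … returns to 5 after 6 steps, so 5 lies in a 6-cycle (0 5 2 6 3 4).
Stepping 2 places around the cycle: 5 → 2 → 6.

6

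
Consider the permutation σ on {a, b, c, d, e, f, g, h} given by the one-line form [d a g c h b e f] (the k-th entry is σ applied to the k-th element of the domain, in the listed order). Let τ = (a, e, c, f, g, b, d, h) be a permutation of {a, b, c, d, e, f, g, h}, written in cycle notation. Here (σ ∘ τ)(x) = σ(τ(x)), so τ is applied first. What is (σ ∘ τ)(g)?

First apply τ: τ(g) = b, then σ(b) = a. Thus (σ ∘ τ)(g) = a.

a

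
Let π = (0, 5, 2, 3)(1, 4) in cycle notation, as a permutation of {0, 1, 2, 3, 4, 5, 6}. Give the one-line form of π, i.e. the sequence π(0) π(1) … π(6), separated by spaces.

5 4 3 0 1 2 6

Image by image: 0→5, 1→4, 2→3, 3→0, 4→1, 5→2, 6→6.
Listing these in domain order gives 5 4 3 0 1 2 6.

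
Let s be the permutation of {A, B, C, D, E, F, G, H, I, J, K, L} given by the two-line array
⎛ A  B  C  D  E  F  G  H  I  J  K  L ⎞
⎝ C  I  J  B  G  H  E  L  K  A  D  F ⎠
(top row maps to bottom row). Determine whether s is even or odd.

even

In disjoint-cycle form the cycle lengths are 4, 3, 3, 2.
A cycle is odd iff its length is even; s has 2 even-length cycles, so sgn(s) = (−1)^2 and s is even.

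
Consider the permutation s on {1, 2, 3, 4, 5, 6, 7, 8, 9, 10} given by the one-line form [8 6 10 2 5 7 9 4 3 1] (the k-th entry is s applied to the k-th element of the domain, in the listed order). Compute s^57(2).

9

Tracing 2 → 6 → … returns to 2 after 9 steps, so 2 lies in a 9-cycle (1, 8, 4, 2, 6, 7, 9, 3, 10).
Powers repeat with period 9 on this cycle, and 57 mod 9 = 3, so s^57(2) = s^3(2).
Advancing 3 steps from 2: 2 → 6 → 7 → 9.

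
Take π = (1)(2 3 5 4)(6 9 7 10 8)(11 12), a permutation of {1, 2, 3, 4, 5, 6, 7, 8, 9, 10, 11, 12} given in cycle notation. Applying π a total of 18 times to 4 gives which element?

4 lies in the 4-cycle (2 3 5 4).
On a 4-cycle, π^4 is the identity, so π^18 = π^2 there (18 ≡ 2 mod 4).
Stepping 2 places around the cycle: 4 → 2 → 3.

3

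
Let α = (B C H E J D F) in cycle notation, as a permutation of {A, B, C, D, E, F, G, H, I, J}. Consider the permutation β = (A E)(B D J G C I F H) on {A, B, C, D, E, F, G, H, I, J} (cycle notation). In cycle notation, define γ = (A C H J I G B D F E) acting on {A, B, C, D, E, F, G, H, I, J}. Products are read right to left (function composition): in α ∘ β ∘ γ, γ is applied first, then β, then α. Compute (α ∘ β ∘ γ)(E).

Chase E: γ(E) = A; β(A) = E; α(E) = J. Hence (α ∘ β ∘ γ)(E) = J.

J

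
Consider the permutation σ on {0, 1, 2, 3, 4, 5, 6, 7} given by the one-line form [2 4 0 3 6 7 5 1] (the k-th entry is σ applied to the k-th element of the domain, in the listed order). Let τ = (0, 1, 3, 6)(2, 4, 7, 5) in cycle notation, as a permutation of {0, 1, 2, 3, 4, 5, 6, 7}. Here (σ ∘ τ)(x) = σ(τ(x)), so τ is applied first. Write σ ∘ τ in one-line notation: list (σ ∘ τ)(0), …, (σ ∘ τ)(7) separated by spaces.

For each element, apply τ then σ: 0 → 1 → 4; 1 → 3 → 3; 2 → 4 → 6; 3 → 6 → 5; 4 → 7 → 1; 5 → 2 → 0; 6 → 0 → 2; 7 → 5 → 7.
So σ ∘ τ in one-line form is 4 3 6 5 1 0 2 7.

4 3 6 5 1 0 2 7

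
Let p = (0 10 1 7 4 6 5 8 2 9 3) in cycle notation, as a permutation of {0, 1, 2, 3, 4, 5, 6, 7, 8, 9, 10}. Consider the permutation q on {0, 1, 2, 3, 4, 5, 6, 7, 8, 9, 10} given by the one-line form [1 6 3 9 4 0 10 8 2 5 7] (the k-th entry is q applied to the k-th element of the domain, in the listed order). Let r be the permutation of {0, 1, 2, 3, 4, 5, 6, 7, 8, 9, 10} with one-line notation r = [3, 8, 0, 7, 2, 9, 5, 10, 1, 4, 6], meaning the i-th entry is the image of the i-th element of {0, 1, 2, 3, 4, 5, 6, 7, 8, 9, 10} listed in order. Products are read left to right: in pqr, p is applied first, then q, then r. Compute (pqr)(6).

3

Chase 6: p(6) = 5; q(5) = 0; r(0) = 3. Hence (pqr)(6) = 3.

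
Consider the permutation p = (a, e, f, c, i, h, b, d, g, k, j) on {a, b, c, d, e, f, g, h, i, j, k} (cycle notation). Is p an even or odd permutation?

The cycle lengths are 11.
A cycle is odd iff its length is even; p has 0 even-length cycles, so sgn(p) = (−1)^0 and p is even.

even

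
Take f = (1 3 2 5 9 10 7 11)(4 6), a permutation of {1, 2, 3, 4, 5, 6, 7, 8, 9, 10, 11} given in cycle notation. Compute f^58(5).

10

5 lies in the 8-cycle (1 3 2 5 9 10 7 11).
Since the cycle has length 8, f^58 acts on it the same as f^2 (58 mod 8 = 2).
Stepping 2 places around the cycle: 5 → 9 → 10.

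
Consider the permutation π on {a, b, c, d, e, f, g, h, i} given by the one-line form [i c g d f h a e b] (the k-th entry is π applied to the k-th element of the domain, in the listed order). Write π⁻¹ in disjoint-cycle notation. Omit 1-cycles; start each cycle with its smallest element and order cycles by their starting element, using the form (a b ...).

The cycle decomposition of π is (a i b c g)(e f h).
The inverse reverses every cycle; in canonical form, π⁻¹ = (a g c b i)(e h f).

(a g c b i)(e h f)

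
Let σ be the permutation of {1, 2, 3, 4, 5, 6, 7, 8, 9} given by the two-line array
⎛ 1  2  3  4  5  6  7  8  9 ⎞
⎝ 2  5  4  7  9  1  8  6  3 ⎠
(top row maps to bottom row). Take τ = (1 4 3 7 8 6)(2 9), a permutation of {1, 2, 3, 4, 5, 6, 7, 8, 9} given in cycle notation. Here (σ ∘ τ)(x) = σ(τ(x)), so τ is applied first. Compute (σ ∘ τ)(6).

τ(6) = 1, then σ(1) = 2; composing gives (σ ∘ τ)(6) = 2.

2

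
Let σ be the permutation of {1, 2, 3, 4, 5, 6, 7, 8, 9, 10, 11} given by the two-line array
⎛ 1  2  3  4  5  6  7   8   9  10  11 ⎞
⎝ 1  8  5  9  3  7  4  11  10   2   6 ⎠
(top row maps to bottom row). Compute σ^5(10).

Tracing 10 → 2 → … returns to 10 after 8 steps, so 10 lies in an 8-cycle (2, 8, 11, 6, 7, 4, 9, 10).
Stepping 5 places around the cycle: 10 → 2 → 8 → 11 → 6 → 7.

7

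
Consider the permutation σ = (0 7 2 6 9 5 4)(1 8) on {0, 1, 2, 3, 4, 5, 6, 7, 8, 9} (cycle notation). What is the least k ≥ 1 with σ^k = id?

The cycle type of σ is (7, 2, 1).
Since disjoint cycles commute, ord(σ) = lcm(7, 2) = 14.

14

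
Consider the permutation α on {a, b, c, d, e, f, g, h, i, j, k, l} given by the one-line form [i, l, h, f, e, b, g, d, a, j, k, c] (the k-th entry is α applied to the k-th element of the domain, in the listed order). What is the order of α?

The disjoint-cycle form of α has cycle lengths 6, 2, 1, 1, 1, 1.
Since disjoint cycles commute, ord(α) = lcm(6, 2) = 6.

6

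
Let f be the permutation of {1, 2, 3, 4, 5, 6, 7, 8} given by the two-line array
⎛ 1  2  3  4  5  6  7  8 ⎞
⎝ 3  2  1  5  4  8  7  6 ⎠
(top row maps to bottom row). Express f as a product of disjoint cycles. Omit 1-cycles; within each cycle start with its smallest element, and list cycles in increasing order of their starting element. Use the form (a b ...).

Start at 1 and follow images: 1 → 3 → 1, giving the cycle (1 3).
Continuing from each remaining unvisited element yields (1 3)(4 5)(6 8).

(1 3)(4 5)(6 8)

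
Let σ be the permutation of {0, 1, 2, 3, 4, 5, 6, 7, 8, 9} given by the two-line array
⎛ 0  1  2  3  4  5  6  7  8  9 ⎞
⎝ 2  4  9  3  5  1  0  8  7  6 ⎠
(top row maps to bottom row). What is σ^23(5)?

Tracing 5 → 1 → … returns to 5 after 3 steps, so 5 lies in a 3-cycle (1 4 5).
On a 3-cycle, σ^3 is the identity, so σ^23 = σ^2 there (23 ≡ 2 mod 3).
Advancing 2 steps from 5: 5 → 1 → 4.

4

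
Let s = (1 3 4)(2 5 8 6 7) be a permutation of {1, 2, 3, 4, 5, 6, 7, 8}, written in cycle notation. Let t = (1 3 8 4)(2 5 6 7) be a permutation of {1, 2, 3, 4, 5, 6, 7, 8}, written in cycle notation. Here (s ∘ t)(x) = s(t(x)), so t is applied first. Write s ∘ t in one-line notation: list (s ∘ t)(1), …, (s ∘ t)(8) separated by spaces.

For each element, apply t then s: 1 → 3 → 4; 2 → 5 → 8; 3 → 8 → 6; 4 → 1 → 3; 5 → 6 → 7; 6 → 7 → 2; 7 → 2 → 5; 8 → 4 → 1.
Collecting the images, s ∘ t = [4 8 6 3 7 2 5 1].

4 8 6 3 7 2 5 1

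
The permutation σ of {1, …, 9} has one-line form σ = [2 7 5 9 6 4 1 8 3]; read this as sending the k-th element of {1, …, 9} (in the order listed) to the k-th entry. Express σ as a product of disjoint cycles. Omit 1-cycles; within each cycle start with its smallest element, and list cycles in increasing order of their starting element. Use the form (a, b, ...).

(1, 2, 7)(3, 5, 6, 4, 9)

Start at 1 and follow images: 1 → 2 → 7 → 1, giving the cycle (1, 2, 7).
Repeating from the next unused element and collecting all non-trivial cycles gives (1, 2, 7)(3, 5, 6, 4, 9).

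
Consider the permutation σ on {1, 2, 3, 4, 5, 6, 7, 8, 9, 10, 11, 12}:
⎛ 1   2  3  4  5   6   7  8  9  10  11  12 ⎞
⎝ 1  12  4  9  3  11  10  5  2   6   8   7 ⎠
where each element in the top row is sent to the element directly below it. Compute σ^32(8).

Tracing 8 → 5 → … returns to 8 after 11 steps, so 8 lies in an 11-cycle (2 12 7 10 6 11 8 5 3 4 9).
On an 11-cycle, σ^11 is the identity, so σ^32 = σ^10 there (32 ≡ 10 mod 11).
Stepping 10 places around the cycle: 8 → 5 → 3 → 4 → 9 → 2 → 12 → 7 → 10 → 6 → 11.

11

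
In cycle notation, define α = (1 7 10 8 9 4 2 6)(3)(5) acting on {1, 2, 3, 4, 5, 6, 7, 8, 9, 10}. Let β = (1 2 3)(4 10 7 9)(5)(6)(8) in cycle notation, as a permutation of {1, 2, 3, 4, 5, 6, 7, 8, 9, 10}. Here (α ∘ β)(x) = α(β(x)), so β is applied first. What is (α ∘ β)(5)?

First apply β: β(5) = 5, then α(5) = 5. Thus (α ∘ β)(5) = 5.

5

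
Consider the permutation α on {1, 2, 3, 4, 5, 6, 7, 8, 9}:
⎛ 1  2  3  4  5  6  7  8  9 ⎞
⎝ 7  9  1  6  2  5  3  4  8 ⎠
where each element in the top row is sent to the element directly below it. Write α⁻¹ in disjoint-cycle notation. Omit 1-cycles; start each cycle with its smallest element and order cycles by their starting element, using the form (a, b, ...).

The cycle decomposition of α is (1, 7, 3)(2, 9, 8, 4, 6, 5).
The inverse reverses every cycle; in canonical form, α⁻¹ = (1, 3, 7)(2, 5, 6, 4, 8, 9).

(1, 3, 7)(2, 5, 6, 4, 8, 9)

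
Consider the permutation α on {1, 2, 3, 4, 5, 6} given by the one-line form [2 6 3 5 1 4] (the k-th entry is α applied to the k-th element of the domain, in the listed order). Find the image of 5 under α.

1

5 is element number 5 of the domain, and entry number 5 of the one-line form is 1, so α(5) = 1.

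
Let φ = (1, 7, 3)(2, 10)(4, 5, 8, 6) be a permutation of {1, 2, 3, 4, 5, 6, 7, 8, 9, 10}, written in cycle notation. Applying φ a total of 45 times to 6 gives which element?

4

6 lies in the 4-cycle (4, 5, 8, 6).
On a 4-cycle, φ^4 is the identity, so φ^45 = φ^1 there (45 ≡ 1 mod 4).
Advancing 1 step from 6: 6 → 4.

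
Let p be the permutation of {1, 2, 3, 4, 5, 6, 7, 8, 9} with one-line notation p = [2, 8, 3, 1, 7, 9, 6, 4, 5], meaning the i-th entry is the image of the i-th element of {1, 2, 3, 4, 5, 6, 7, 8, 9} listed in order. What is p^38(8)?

Tracing 8 → 4 → … returns to 8 after 4 steps, so 8 lies in a 4-cycle (1, 2, 8, 4).
Powers repeat with period 4 on this cycle, and 38 mod 4 = 2, so p^38(8) = p^2(8).
Advancing 2 steps from 8: 8 → 4 → 1.

1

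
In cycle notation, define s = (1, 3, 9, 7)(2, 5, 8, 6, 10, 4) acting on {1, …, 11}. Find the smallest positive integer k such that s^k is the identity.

12

The cycle type of s is (6, 4, 1).
The order of s is the least common multiple of its cycle lengths: lcm(6, 4) = 12.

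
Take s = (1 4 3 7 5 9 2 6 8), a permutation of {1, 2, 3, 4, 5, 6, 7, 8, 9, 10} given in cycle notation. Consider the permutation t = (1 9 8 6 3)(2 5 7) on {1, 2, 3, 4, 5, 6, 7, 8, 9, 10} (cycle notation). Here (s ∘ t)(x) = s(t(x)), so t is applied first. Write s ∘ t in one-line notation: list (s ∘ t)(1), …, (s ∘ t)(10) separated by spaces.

(s ∘ t)(x) = s(t(x)). Computing each image: s(t(1)) = s(9) = 2, s(t(2)) = s(5) = 9, s(t(3)) = s(1) = 4, s(t(4)) = s(4) = 3, s(t(5)) = s(7) = 5, s(t(6)) = s(3) = 7, s(t(7)) = s(2) = 6, s(t(8)) = s(6) = 8, s(t(9)) = s(8) = 1, s(t(10)) = s(10) = 10.
Hence s ∘ t = [2 9 4 3 5 7 6 8 1 10].

2 9 4 3 5 7 6 8 1 10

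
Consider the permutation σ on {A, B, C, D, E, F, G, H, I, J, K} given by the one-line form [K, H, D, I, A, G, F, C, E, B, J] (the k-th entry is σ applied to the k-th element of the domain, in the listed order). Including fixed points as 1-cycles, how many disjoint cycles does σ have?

The cycle decomposition is (A, K, J, B, H, C, D, I, E)(F, G), which has 2 cycles (counting 1-cycles).

2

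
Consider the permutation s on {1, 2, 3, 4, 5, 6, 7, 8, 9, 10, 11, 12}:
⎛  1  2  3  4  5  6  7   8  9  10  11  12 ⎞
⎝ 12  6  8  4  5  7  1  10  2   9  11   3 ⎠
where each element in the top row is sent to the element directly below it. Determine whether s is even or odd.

In disjoint-cycle form the cycle lengths are 9, 1, 1, 1.
A cycle is odd iff its length is even; s has 0 even-length cycles, so sgn(s) = (−1)^0 and s is even.

even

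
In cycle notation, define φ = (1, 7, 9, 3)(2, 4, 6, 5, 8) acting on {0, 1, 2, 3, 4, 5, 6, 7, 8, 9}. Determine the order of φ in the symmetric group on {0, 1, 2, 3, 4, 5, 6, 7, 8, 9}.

20

The disjoint cycles have lengths 5, 4, 1.
The order of φ is the least common multiple of its cycle lengths: lcm(5, 4) = 20.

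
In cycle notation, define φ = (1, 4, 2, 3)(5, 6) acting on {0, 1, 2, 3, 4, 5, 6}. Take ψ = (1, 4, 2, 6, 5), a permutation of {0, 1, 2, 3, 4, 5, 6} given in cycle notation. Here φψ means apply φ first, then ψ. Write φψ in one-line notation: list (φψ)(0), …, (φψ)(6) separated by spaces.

0 2 3 4 6 5 1

(φψ)(x) = ψ(φ(x)). Computing each image: ψ(φ(0)) = ψ(0) = 0, ψ(φ(1)) = ψ(4) = 2, ψ(φ(2)) = ψ(3) = 3, ψ(φ(3)) = ψ(1) = 4, ψ(φ(4)) = ψ(2) = 6, ψ(φ(5)) = ψ(6) = 5, ψ(φ(6)) = ψ(5) = 1.
Hence φψ = [0 2 3 4 6 5 1].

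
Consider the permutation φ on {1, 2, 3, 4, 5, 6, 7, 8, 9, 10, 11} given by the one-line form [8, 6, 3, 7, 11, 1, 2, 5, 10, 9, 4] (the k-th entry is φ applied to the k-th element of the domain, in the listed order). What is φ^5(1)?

Tracing 1 → 8 → … returns to 1 after 8 steps, so 1 lies in an 8-cycle (1, 8, 5, 11, 4, 7, 2, 6).
Stepping 5 places around the cycle: 1 → 8 → 5 → 11 → 4 → 7.

7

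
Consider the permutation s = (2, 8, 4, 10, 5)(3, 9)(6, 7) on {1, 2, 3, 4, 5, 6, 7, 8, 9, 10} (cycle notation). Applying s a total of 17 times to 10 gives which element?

10 lies in the 5-cycle (2, 8, 4, 10, 5).
Since the cycle has length 5, s^17 acts on it the same as s^2 (17 mod 5 = 2).
Stepping 2 places around the cycle: 10 → 5 → 2.

2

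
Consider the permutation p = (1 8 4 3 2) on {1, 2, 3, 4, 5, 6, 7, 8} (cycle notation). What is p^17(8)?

8 lies in the 5-cycle (1 8 4 3 2).
On a 5-cycle, p^5 is the identity, so p^17 = p^2 there (17 ≡ 2 mod 5).
Stepping 2 places around the cycle: 8 → 4 → 3.

3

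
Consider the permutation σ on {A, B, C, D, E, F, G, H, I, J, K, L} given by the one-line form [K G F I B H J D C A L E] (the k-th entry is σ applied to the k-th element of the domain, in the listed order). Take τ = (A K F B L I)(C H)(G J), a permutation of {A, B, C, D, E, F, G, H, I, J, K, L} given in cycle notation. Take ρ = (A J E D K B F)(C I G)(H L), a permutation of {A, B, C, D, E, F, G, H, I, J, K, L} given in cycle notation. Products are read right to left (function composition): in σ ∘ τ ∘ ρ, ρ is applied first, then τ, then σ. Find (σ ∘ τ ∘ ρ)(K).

Apply the permutations in order: ρ(K) = B, then τ(B) = L, then σ(L) = E. So (σ ∘ τ ∘ ρ)(K) = E.

E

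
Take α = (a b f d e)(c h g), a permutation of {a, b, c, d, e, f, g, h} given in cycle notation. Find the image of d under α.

Within (a b f d e), d ↦ e.

e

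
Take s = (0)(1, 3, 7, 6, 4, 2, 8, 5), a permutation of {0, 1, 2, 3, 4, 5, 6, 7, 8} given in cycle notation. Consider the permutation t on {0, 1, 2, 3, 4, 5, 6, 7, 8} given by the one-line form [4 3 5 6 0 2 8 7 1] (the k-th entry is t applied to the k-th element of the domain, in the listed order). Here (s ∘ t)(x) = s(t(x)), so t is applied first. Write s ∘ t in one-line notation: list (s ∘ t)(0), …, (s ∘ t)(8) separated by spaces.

2 7 1 4 0 8 5 6 3

For each element, apply t then s: 0 → 4 → 2; 1 → 3 → 7; 2 → 5 → 1; 3 → 6 → 4; 4 → 0 → 0; 5 → 2 → 8; 6 → 8 → 5; 7 → 7 → 6; 8 → 1 → 3.
Collecting the images, s ∘ t = [2 7 1 4 0 8 5 6 3].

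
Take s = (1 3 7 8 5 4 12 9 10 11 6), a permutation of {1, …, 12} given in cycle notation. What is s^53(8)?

3

8 lies in the 11-cycle (1 3 7 8 5 4 12 9 10 11 6).
Powers repeat with period 11 on this cycle, and 53 mod 11 = 9, so s^53(8) = s^9(8).
Stepping 9 places around the cycle: 8 → 5 → 4 → 12 → 9 → 10 → 11 → 6 → 1 → 3.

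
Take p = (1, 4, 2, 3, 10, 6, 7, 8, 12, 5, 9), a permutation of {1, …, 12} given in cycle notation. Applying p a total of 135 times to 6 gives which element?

6 lies in the 11-cycle (1, 4, 2, 3, 10, 6, 7, 8, 12, 5, 9).
On an 11-cycle, p^11 is the identity, so p^135 = p^3 there (135 ≡ 3 mod 11).
Stepping 3 places around the cycle: 6 → 7 → 8 → 12.

12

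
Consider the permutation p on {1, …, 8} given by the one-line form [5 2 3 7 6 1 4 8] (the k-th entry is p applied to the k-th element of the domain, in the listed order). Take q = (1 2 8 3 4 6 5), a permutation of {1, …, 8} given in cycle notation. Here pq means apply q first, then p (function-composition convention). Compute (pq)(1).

2

q(1) = 2, then p(2) = 2; composing gives (pq)(1) = 2.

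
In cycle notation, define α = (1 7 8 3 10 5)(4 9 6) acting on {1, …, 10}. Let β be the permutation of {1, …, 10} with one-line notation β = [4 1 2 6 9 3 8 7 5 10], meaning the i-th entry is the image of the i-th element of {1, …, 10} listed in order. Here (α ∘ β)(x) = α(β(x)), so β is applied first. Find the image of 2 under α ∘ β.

7

β(2) = 1, then α(1) = 7; composing gives (α ∘ β)(2) = 7.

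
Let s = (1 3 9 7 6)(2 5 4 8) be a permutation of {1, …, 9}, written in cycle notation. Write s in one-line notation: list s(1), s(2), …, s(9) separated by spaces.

Each element maps to the next entry in its cycle (wrapping to the front): 1→3, 2→5, 3→9, 4→8, 5→4, 6→1, 7→6, 8→2, 9→7.
Listing these in domain order gives 3 5 9 8 4 1 6 2 7.

3 5 9 8 4 1 6 2 7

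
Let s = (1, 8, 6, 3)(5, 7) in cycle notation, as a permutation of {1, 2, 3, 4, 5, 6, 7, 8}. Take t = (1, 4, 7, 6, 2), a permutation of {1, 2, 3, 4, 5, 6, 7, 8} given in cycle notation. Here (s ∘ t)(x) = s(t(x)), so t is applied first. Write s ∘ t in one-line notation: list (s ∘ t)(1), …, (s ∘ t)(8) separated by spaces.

(s ∘ t)(x) = s(t(x)). Computing each image: s(t(1)) = s(4) = 4, s(t(2)) = s(1) = 8, s(t(3)) = s(3) = 1, s(t(4)) = s(7) = 5, s(t(5)) = s(5) = 7, s(t(6)) = s(2) = 2, s(t(7)) = s(6) = 3, s(t(8)) = s(8) = 6.
Hence s ∘ t = [4 8 1 5 7 2 3 6].

4 8 1 5 7 2 3 6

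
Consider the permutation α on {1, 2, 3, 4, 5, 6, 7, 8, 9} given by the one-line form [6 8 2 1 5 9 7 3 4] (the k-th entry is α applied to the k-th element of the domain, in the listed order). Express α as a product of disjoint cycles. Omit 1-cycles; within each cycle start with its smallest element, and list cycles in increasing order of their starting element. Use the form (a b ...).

Iterating α from 1 gives 1 → 6 → 9 → 4 → 1; that is the 4-cycle (1 6 9 4).
Repeating from the next unused element and collecting all non-trivial cycles gives (1 6 9 4)(2 8 3).

(1 6 9 4)(2 8 3)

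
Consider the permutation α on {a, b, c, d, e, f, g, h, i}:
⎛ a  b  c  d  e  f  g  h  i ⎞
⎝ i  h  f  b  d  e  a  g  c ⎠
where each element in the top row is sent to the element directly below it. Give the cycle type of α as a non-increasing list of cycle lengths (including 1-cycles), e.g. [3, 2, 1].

The disjoint cycles are (a i c f e d b h g), with lengths 9 in non-increasing order.

[9]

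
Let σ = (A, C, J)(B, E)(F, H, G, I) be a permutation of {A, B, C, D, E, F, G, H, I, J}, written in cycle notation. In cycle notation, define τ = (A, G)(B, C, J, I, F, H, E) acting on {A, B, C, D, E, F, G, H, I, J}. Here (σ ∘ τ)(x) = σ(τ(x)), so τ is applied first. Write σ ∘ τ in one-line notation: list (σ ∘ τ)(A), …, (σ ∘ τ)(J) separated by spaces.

For each element, apply τ then σ: A → G → I; B → C → J; C → J → A; D → D → D; E → B → E; F → H → G; G → A → C; H → E → B; I → F → H; J → I → F.
So σ ∘ τ in one-line form is I J A D E G C B H F.

I J A D E G C B H F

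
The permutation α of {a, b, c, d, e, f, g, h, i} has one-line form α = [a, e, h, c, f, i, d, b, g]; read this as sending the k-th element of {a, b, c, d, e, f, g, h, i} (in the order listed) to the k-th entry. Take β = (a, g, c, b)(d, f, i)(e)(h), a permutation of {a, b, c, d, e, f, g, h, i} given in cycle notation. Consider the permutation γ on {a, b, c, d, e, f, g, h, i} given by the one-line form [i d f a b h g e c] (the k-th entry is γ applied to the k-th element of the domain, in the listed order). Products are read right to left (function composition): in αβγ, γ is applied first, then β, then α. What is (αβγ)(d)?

d

Chase d: γ(d) = a; β(a) = g; α(g) = d. Hence (αβγ)(d) = d.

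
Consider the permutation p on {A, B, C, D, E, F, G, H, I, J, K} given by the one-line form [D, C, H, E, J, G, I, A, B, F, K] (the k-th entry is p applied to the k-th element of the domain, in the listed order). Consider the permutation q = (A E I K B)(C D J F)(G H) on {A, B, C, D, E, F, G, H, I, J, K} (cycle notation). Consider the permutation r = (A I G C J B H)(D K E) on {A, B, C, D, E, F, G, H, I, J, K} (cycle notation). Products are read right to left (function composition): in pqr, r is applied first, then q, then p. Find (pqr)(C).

G

Chase C: r(C) = J; q(J) = F; p(F) = G. Hence (pqr)(C) = G.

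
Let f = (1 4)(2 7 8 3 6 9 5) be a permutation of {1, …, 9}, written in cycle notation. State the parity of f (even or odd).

odd

The cycle lengths are 7, 2.
A cycle of length ℓ contributes ℓ−1 transpositions, so f is a product of 6 + 1 = 7 transpositions — odd.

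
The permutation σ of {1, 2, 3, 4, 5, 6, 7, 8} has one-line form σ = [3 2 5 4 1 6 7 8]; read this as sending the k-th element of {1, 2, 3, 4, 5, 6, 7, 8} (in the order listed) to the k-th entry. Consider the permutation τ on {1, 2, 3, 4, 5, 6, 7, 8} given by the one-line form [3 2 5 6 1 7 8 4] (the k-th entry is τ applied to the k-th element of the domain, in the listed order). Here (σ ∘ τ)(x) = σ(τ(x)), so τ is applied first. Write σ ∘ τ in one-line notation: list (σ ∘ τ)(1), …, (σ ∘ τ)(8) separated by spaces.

5 2 1 6 3 7 8 4

(σ ∘ τ)(x) = σ(τ(x)). Computing each image: σ(τ(1)) = σ(3) = 5, σ(τ(2)) = σ(2) = 2, σ(τ(3)) = σ(5) = 1, σ(τ(4)) = σ(6) = 6, σ(τ(5)) = σ(1) = 3, σ(τ(6)) = σ(7) = 7, σ(τ(7)) = σ(8) = 8, σ(τ(8)) = σ(4) = 4.
Hence σ ∘ τ = [5 2 1 6 3 7 8 4].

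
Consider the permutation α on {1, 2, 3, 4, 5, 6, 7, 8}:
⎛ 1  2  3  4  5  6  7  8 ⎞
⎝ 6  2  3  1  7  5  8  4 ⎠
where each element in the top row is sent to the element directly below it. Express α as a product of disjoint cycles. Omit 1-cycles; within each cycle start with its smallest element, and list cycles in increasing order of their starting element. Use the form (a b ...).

Iterating α from 1 gives 1 → 6 → 5 → 7 → 8 → 4 → 1; that is the 6-cycle (1 6 5 7 8 4).
Continuing from each remaining unvisited element yields (1 6 5 7 8 4).

(1 6 5 7 8 4)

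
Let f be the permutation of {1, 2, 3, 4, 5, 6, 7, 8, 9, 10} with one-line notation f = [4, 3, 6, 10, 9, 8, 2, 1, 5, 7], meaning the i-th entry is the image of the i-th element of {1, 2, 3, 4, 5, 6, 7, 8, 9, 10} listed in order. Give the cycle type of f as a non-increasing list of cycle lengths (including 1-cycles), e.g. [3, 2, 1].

[8, 2]

The disjoint cycles are (1 4 10 7 2 3 6 8)(5 9), with lengths 8, 2 in non-increasing order.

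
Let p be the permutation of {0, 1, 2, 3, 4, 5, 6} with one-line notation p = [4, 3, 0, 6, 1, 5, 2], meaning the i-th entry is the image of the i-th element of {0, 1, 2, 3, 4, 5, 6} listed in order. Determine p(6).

6 is element number 7 of the domain, and entry number 7 of the one-line form is 2, so p(6) = 2.

2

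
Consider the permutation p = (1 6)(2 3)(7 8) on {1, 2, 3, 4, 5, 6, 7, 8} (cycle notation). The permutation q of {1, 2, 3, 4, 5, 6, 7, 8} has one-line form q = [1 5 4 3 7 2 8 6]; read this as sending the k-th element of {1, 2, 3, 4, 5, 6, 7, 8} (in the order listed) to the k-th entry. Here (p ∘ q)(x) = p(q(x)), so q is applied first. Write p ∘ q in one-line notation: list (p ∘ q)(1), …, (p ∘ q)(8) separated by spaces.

6 5 4 2 8 3 7 1

Chase each element through q then p: 1 → 1 → 6; 2 → 5 → 5; 3 → 4 → 4; 4 → 3 → 2; 5 → 7 → 8; 6 → 2 → 3; 7 → 8 → 7; 8 → 6 → 1.
So p ∘ q in one-line form is 6 5 4 2 8 3 7 1.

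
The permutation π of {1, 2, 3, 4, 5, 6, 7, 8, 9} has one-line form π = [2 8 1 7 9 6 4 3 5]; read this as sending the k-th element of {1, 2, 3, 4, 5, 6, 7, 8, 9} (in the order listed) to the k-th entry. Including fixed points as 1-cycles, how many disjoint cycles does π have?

4

The cycle decomposition is (1 2 8 3)(4 7)(5 9)(6), which has 4 cycles (counting 1-cycles).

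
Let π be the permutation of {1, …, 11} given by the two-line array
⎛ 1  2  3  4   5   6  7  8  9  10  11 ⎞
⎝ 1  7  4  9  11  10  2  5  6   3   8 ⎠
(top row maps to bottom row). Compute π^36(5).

5

Tracing 5 → 11 → … returns to 5 after 3 steps, so 5 lies in a 3-cycle (5, 11, 8).
Since the cycle has length 3, π^36 acts on it the same as π^0 (36 mod 3 = 0).
So π^36(5) = 5.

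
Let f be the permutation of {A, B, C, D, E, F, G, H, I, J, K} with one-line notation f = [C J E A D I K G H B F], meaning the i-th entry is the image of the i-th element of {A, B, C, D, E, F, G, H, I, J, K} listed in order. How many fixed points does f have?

No element satisfies f(x) = x, so there are 0 fixed points.

0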